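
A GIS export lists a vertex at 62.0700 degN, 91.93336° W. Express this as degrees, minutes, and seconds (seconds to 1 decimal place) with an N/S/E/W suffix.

Latitude: whole degrees 62; 4.20000′ → 4′ and 12.000″
Lon: 0.933360 × 60 = 56.00160′ → 56′, remainder × 60 = 0.096″

62°04′12.0″ N, 91°56′0.1″ W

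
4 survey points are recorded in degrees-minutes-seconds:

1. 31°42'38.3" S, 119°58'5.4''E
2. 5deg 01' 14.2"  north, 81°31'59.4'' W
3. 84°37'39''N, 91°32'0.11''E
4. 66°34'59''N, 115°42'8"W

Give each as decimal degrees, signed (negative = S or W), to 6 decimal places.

1. -31.710639, 119.968167
2. 5.020611, -81.533167
3. 84.627500, 91.533364
4. 66.583056, -115.702222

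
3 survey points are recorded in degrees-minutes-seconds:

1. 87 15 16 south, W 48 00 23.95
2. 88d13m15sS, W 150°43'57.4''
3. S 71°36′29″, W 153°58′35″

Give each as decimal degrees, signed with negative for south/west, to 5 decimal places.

1. -87.25444, -48.00665
2. -88.22083, -150.73261
3. -71.60806, -153.97639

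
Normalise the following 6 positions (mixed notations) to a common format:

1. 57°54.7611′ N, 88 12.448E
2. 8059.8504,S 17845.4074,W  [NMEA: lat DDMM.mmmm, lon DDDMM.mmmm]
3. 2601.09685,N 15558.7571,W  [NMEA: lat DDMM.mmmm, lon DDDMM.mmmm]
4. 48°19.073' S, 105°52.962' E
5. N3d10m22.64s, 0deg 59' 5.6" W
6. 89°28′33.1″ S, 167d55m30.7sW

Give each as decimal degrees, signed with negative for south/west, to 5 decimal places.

1. 57.91269, 88.20747
2. -80.99751, -178.75679
3. 26.01828, -155.97929
4. -48.31788, 105.88270
5. 3.17296, -0.98489
6. -89.47586, -167.92519

Point 1:
  Latitude: 57 + 54.7611/60 = 57.912685
  N → positive
  λ: 88 + 12.448/60 = 88.207467
  E → positive
Point 2:
  Latitude: degrees = first 2 digits = 80, minutes = 59.8504; 80 + 59.8504/60 = 80.997507
  S ⇒ negate
  Longitude: split at 3 digits → 178° and 45.4074′; 178 + 45.4074/60 = 178.756790
  hemisphere W, so the sign is −
Point 3:
  Latitude: degrees = first 2 digits = 26, minutes = 1.09685; 26 + 1.09685/60 = 26.018281
  N → positive
  Longitude: split at 3 digits → 155° and 58.7571′; 155 + 58.7571/60 = 155.979285
  W → negative
Point 4:
  Latitude: 19.073′ = 0.317883°; total 48.317883
  S → negative
  λ: 105 + 52.962/60 = 105.882700
  E ⇒ keep positive
Point 5:
  φ: 3° + 10/60 + 22.64/3600 = 3 + 0.166667 + 0.006289 = 3.172956
  N → positive
  Longitude: 0 + 59/60 + 5.6/3600 = 0.984889
  hemisphere W, so the sign is −
Point 6:
  Lat: 89 + 28/60 + 33.1/3600 = 89.475861
  S ⇒ negate
  Longitude: 167 + 55/60 + 30.7/3600 = 167.925194
  W ⇒ negate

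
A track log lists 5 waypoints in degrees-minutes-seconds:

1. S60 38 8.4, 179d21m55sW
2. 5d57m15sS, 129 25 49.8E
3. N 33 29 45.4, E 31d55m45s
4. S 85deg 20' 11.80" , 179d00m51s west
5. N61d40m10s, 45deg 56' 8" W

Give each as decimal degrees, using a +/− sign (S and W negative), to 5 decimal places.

Point 1:
  Latitude: 60 + 38/60 + 8.4/3600 = 60.635667
  S ⇒ negate
  λ: 21′ + 55″ = 21.91667′; 179 + 21.91667/60 = 179.365278
  W → negative
Point 2:
  Lat: 5 + 57/60 + 15/3600 = 5.954167
  S → negative
  Longitude: 129° + 25/60 + 49.8/3600 = 129 + 0.416667 + 0.013833 = 129.430500
  E ⇒ keep positive
Point 3:
  Latitude: 33 + 29/60 + 45.4/3600 = 33.495944
  N → positive
  Lon: 31 + 55/60 + 45/3600 = 31.929167
  E ⇒ keep positive
Point 4:
  Latitude: 20′ + 11.8″ = 20.19667′; 85 + 20.19667/60 = 85.336611
  S ⇒ negate
  Longitude: 179 + 0/60 + 51/3600 = 179.014167
  hemisphere W, so the sign is −
Point 5:
  Latitude: 61 + 40/60 + 10/3600 = 61.669444
  N ⇒ keep positive
  λ: 45° + 56/60 + 8/3600 = 45 + 0.933333 + 0.002222 = 45.935556
  W → negative

1. -60.63567, -179.36528
2. -5.95417, 129.43050
3. 33.49594, 31.92917
4. -85.33661, -179.01417
5. 61.66944, -45.93556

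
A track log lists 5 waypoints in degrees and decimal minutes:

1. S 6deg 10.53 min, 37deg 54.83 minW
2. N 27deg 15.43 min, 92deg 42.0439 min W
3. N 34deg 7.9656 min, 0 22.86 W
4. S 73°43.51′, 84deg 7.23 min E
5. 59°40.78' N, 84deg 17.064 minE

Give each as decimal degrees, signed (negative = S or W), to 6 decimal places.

1. -6.175500, -37.913833
2. 27.257167, -92.700732
3. 34.132760, -0.381000
4. -73.725167, 84.120500
5. 59.679667, 84.284400

Point 1:
  φ: 10.53′ = 0.175500°; total 6.1755000
  hemisphere S, so the sign is −
  Lon: 37 + 54.83/60 = 37.9138333
  W → negative
Point 2:
  Lat: 27 + 15.43/60 = 27.2571667
  N ⇒ keep positive
  λ: 42.0439′ = 0.700732°; total 92.7007317
  hemisphere W, so the sign is −
Point 3:
  Latitude: 34 + 7.9656/60 = 34.1327600
  N ⇒ keep positive
  λ: 0 + 22.86/60 = 0.3810000
  W ⇒ negate
Point 4:
  φ: 43.51′ = 0.725167°; total 73.7251667
  S → negative
  Lon: 84 + 7.23/60 = 84.1205000
  E ⇒ keep positive
Point 5:
  Lat: 40.78′ = 0.679667°; total 59.6796667
  N ⇒ keep positive
  λ: 17.064′ = 0.284400°; total 84.2844000
  E ⇒ keep positive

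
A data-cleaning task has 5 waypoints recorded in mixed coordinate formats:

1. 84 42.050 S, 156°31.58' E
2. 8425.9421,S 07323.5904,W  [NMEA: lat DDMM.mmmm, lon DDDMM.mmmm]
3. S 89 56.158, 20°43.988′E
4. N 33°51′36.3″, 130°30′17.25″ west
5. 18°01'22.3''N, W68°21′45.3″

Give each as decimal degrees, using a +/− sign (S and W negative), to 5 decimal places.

Point 1:
  φ: 84 + 42.05/60 = 84.700833
  S ⇒ negate
  λ: 31.58′ = 0.526333°; total 156.526333
  E ⇒ keep positive
Point 2:
  φ: split at 2 digits → 84° and 25.9421′; 84 + 25.9421/60 = 84.432368
  S → negative
  Lon: split at 3 digits → 073° and 23.5904′; 73 + 23.5904/60 = 73.393173
  W → negative
Point 3:
  Lat: 56.158′ = 0.935967°; total 89.935967
  hemisphere S, so the sign is −
  Lon: 20 + 43.988/60 = 20.733133
  E ⇒ keep positive
Point 4:
  Latitude: 51′ + 36.3″ = 51.60500′; 33 + 51.60500/60 = 33.860083
  N ⇒ keep positive
  λ: 30′ + 17.25″ = 30.28750′; 130 + 30.28750/60 = 130.504792
  W → negative
Point 5:
  φ: 18 + 1/60 + 22.3/3600 = 18.022861
  N → positive
  Longitude: 68° + 21/60 + 45.3/3600 = 68 + 0.350000 + 0.012583 = 68.362583
  W → negative

1. -84.70083, 156.52633
2. -84.43237, -73.39317
3. -89.93597, 20.73313
4. 33.86008, -130.50479
5. 18.02286, -68.36258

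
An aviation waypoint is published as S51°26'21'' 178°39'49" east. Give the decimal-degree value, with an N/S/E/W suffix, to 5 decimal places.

51.43917° S, 178.66361° E

Latitude: 51 + 26/60 + 21/3600 = 51.439167
λ: 178 + 39/60 + 49/3600 = 178.663611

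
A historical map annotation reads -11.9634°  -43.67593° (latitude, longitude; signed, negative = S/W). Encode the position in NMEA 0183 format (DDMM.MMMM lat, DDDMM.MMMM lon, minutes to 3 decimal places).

1157.804,S / 04340.556,W

Latitude is negative → S; |value| = 11.963400
Latitude: minutes = (11.963400 − 11) × 60 = 57.80400
Longitude is negative → W; |value| = 43.675930
Longitude: fractional part 0.675930 → 40.55580 minutes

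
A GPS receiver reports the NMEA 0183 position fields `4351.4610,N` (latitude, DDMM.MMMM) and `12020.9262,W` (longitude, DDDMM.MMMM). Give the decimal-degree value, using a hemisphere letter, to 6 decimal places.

Lat: degrees = first 2 digits = 43, minutes = 51.461; 43 + 51.461/60 = 43.8576833
Longitude: degrees = first 3 digits = 120, minutes = 20.9262; 120 + 20.9262/60 = 120.3487700

43.857683° N, 120.348770° W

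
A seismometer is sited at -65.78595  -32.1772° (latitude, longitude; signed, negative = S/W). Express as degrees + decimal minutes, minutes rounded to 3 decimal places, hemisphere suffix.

Latitude is negative → S; |value| = 65.785950
φ: minutes = (65.785950 − 65) × 60 = 47.15700
Longitude is negative → W; |value| = 32.177200
Lon: fractional part 0.177200 → 10.63200 minutes

65° 47.157′ S, 32° 10.632′ W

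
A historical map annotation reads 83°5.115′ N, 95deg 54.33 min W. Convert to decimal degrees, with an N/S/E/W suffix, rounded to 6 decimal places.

φ: 83 + 5.115/60 = 83.0852500
Longitude: 54.33′ = 0.905500°; total 95.9055000

83.085250° N, 95.905500° W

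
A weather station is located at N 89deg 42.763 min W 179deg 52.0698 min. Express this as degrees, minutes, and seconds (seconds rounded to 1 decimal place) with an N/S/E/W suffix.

Latitude: fractional minutes 0.76300 × 60 = 45.780″
λ: fractional minutes 0.06980 × 60 = 4.188″

89°42′45.8″ N, 179°52′4.2″ W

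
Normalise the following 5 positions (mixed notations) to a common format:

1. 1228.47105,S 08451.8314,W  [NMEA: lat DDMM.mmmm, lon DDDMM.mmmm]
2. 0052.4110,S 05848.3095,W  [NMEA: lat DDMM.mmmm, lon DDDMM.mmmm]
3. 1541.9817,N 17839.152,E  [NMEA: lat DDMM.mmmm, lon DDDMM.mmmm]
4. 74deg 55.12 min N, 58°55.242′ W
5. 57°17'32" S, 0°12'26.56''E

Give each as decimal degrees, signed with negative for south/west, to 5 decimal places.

1. -12.47452, -84.86386
2. -0.87352, -58.80516
3. 15.69970, 178.65253
4. 74.91867, -58.92070
5. -57.29222, 0.20738

Point 1:
  Latitude: split at 2 digits → 12° and 28.47105′; 12 + 28.47105/60 = 12.474518
  hemisphere S, so the sign is −
  Lon: split at 3 digits → 084° and 51.8314′; 84 + 51.8314/60 = 84.863857
  W → negative
Point 2:
  φ: split at 2 digits → 00° and 52.411′; 0 + 52.411/60 = 0.873517
  hemisphere S, so the sign is −
  Lon: degrees = first 3 digits = 58, minutes = 48.3095; 58 + 48.3095/60 = 58.805158
  hemisphere W, so the sign is −
Point 3:
  φ: split at 2 digits → 15° and 41.9817′; 15 + 41.9817/60 = 15.699695
  N ⇒ keep positive
  λ: degrees = first 3 digits = 178, minutes = 39.152; 178 + 39.152/60 = 178.652533
  E → positive
Point 4:
  Lat: 55.12′ = 0.918667°; total 74.918667
  N → positive
  Lon: 58 + 55.242/60 = 58.920700
  hemisphere W, so the sign is −
Point 5:
  φ: 57 + 17/60 + 32/3600 = 57.292222
  hemisphere S, so the sign is −
  Lon: 0 + 12/60 + 26.56/3600 = 0.207378
  E → positive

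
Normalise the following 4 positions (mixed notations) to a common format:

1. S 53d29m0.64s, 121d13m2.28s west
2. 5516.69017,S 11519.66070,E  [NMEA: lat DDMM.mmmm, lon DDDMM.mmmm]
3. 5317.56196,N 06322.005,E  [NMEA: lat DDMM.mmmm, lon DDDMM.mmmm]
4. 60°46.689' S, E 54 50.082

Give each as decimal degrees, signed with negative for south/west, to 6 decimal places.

1. -53.483511, -121.217300
2. -55.278170, 115.327678
3. 53.292699, 63.366750
4. -60.778150, 54.834700

Point 1:
  Lat: 53° + 29/60 + 0.64/3600 = 53 + 0.483333 + 0.000178 = 53.4835111
  S → negative
  Lon: 121° + 13/60 + 2.28/3600 = 121 + 0.216667 + 0.000633 = 121.2173000
  W → negative
Point 2:
  Latitude: degrees = first 2 digits = 55, minutes = 16.69017; 55 + 16.69017/60 = 55.2781695
  S → negative
  Longitude: degrees = first 3 digits = 115, minutes = 19.6607; 115 + 19.6607/60 = 115.3276783
  E ⇒ keep positive
Point 3:
  Latitude: degrees = first 2 digits = 53, minutes = 17.56196; 53 + 17.56196/60 = 53.2926993
  N ⇒ keep positive
  Lon: split at 3 digits → 063° and 22.005′; 63 + 22.005/60 = 63.3667500
  E → positive
Point 4:
  Latitude: 46.689′ = 0.778150°; total 60.7781500
  hemisphere S, so the sign is −
  λ: 50.082′ = 0.834700°; total 54.8347000
  E → positive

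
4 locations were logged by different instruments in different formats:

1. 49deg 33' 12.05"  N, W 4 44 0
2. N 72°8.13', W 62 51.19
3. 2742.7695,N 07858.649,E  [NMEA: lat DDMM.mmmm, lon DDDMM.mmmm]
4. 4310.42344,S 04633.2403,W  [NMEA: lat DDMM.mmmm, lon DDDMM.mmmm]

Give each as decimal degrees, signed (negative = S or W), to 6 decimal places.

Point 1:
  Lat: 49 + 33/60 + 12.05/3600 = 49.5533472
  N ⇒ keep positive
  Longitude: 44′ + 0″ = 44.00000′; 4 + 44.00000/60 = 4.7333333
  W ⇒ negate
Point 2:
  Lat: 72 + 8.13/60 = 72.1355000
  N ⇒ keep positive
  Longitude: 51.19′ = 0.853167°; total 62.8531667
  hemisphere W, so the sign is −
Point 3:
  Lat: degrees = first 2 digits = 27, minutes = 42.7695; 27 + 42.7695/60 = 27.7128250
  N ⇒ keep positive
  Longitude: split at 3 digits → 078° and 58.649′; 78 + 58.649/60 = 78.9774833
  E → positive
Point 4:
  Latitude: degrees = first 2 digits = 43, minutes = 10.42344; 43 + 10.42344/60 = 43.1737240
  hemisphere S, so the sign is −
  Longitude: degrees = first 3 digits = 46, minutes = 33.2403; 46 + 33.2403/60 = 46.5540050
  W ⇒ negate

1. 49.553347, -4.733333
2. 72.135500, -62.853167
3. 27.712825, 78.977483
4. -43.173724, -46.554005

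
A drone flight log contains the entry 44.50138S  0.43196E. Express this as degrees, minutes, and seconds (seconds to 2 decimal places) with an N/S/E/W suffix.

Latitude: 0.501380° → 30.08280′; 0.08280 × 60 = 4.9680″
Longitude: 0.431960° → 25.91760′; 0.91760 × 60 = 55.0560″

44°30′4.97″ S, 0°25′55.06″ E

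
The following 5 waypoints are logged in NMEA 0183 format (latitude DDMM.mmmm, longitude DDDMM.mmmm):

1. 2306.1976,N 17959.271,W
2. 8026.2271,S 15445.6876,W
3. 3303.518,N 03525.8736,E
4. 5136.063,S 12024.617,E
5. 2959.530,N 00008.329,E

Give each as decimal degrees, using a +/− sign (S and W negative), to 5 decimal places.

1. 23.10329, -179.98785
2. -80.43712, -154.76146
3. 33.05863, 35.43123
4. -51.60105, 120.41028
5. 29.99217, 0.13882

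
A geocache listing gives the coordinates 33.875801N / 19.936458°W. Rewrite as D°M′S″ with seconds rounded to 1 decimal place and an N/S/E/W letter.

33°52′32.9″ N, 19°56′11.2″ W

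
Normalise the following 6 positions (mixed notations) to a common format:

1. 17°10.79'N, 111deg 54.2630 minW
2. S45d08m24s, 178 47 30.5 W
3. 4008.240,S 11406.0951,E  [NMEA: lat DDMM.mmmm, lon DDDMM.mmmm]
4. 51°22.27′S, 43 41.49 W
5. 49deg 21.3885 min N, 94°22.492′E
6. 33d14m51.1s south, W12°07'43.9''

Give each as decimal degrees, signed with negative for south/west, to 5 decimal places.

1. 17.17983, -111.90438
2. -45.14000, -178.79181
3. -40.13733, 114.10159
4. -51.37117, -43.69150
5. 49.35648, 94.37487
6. -33.24753, -12.12886

Point 1:
  Lat: 17 + 10.79/60 = 17.179833
  N → positive
  Lon: 54.263′ = 0.904383°; total 111.904383
  W → negative
Point 2:
  Latitude: 8′ + 24″ = 8.40000′; 45 + 8.40000/60 = 45.140000
  S ⇒ negate
  λ: 178° + 47/60 + 30.5/3600 = 178 + 0.783333 + 0.008472 = 178.791806
  W ⇒ negate
Point 3:
  Latitude: degrees = first 2 digits = 40, minutes = 8.24; 40 + 8.24/60 = 40.137333
  S ⇒ negate
  Longitude: degrees = first 3 digits = 114, minutes = 6.0951; 114 + 6.0951/60 = 114.101585
  E → positive
Point 4:
  Lat: 51 + 22.27/60 = 51.371167
  hemisphere S, so the sign is −
  λ: 43 + 41.49/60 = 43.691500
  hemisphere W, so the sign is −
Point 5:
  Lat: 49 + 21.3885/60 = 49.356475
  N → positive
  Lon: 94 + 22.492/60 = 94.374867
  E → positive
Point 6:
  Lat: 33° + 14/60 + 51.1/3600 = 33 + 0.233333 + 0.014194 = 33.247528
  hemisphere S, so the sign is −
  λ: 7′ + 43.9″ = 7.73167′; 12 + 7.73167/60 = 12.128861
  W → negative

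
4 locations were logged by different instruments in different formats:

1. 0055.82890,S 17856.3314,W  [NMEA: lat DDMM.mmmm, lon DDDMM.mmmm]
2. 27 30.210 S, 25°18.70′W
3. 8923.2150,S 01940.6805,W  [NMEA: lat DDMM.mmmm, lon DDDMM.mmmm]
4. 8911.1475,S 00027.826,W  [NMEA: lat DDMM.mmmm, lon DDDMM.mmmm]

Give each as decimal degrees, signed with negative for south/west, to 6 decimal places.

1. -0.930482, -178.938857
2. -27.503500, -25.311667
3. -89.386917, -19.678008
4. -89.185792, -0.463767

Point 1:
  Latitude: degrees = first 2 digits = 0, minutes = 55.8289; 0 + 55.8289/60 = 0.9304817
  hemisphere S, so the sign is −
  λ: degrees = first 3 digits = 178, minutes = 56.3314; 178 + 56.3314/60 = 178.9388567
  hemisphere W, so the sign is −
Point 2:
  Lat: 27 + 30.21/60 = 27.5035000
  hemisphere S, so the sign is −
  λ: 18.7′ = 0.311667°; total 25.3116667
  W → negative
Point 3:
  Lat: degrees = first 2 digits = 89, minutes = 23.215; 89 + 23.215/60 = 89.3869167
  S ⇒ negate
  Lon: degrees = first 3 digits = 19, minutes = 40.6805; 19 + 40.6805/60 = 19.6780083
  W ⇒ negate
Point 4:
  φ: split at 2 digits → 89° and 11.1475′; 89 + 11.1475/60 = 89.1857917
  S ⇒ negate
  Longitude: split at 3 digits → 000° and 27.826′; 0 + 27.826/60 = 0.4637667
  hemisphere W, so the sign is −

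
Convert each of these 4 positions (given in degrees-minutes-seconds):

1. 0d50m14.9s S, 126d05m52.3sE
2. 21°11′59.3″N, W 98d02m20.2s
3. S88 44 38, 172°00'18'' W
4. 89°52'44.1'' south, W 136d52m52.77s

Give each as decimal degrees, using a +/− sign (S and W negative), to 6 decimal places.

1. -0.837472, 126.097861
2. 21.199806, -98.038944
3. -88.743889, -172.005000
4. -89.878917, -136.881325

Point 1:
  Latitude: 0° + 50/60 + 14.9/3600 = 0 + 0.833333 + 0.004139 = 0.8374722
  S → negative
  Lon: 126 + 5/60 + 52.3/3600 = 126.0978611
  E ⇒ keep positive
Point 2:
  Lat: 11′ + 59.3″ = 11.98833′; 21 + 11.98833/60 = 21.1998056
  N → positive
  Longitude: 98 + 2/60 + 20.2/3600 = 98.0389444
  hemisphere W, so the sign is −
Point 3:
  Lat: 88 + 44/60 + 38/3600 = 88.7438889
  S → negative
  Longitude: 0′ + 18″ = 0.30000′; 172 + 0.30000/60 = 172.0050000
  W → negative
Point 4:
  φ: 89 + 52/60 + 44.1/3600 = 89.8789167
  S ⇒ negate
  λ: 136° + 52/60 + 52.77/3600 = 136 + 0.866667 + 0.014658 = 136.8813250
  W → negative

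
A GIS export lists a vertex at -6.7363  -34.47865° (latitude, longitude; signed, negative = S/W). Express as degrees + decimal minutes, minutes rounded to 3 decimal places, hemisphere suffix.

6° 44.178′ S, 34° 28.719′ W

Latitude is negative → S; |value| = 6.736300
Latitude: 6° + 0.736300 × 60 = 6° 44.17800′
Longitude is negative → W; |value| = 34.478650
λ: minutes = (34.478650 − 34) × 60 = 28.71900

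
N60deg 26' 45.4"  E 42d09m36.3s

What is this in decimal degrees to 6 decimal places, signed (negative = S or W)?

60.445944, 42.160083

Latitude: 26′ + 45.4″ = 26.75667′; 60 + 26.75667/60 = 60.4459444
N ⇒ keep positive
λ: 42 + 9/60 + 36.3/3600 = 42.1600833
E ⇒ keep positive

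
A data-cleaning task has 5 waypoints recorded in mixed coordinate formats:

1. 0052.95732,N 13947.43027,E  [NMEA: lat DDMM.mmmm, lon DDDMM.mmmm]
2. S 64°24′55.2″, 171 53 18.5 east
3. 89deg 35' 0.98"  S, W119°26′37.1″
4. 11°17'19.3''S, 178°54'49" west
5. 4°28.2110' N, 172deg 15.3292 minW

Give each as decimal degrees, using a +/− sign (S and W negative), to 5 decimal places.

Point 1:
  Latitude: split at 2 digits → 00° and 52.95732′; 0 + 52.95732/60 = 0.882622
  N ⇒ keep positive
  Lon: degrees = first 3 digits = 139, minutes = 47.43027; 139 + 47.43027/60 = 139.790505
  E ⇒ keep positive
Point 2:
  Latitude: 24′ + 55.2″ = 24.92000′; 64 + 24.92000/60 = 64.415333
  hemisphere S, so the sign is −
  λ: 53′ + 18.5″ = 53.30833′; 171 + 53.30833/60 = 171.888472
  E ⇒ keep positive
Point 3:
  Latitude: 35′ + 0.98″ = 35.01633′; 89 + 35.01633/60 = 89.583606
  S → negative
  Longitude: 26′ + 37.1″ = 26.61833′; 119 + 26.61833/60 = 119.443639
  hemisphere W, so the sign is −
Point 4:
  Lat: 17′ + 19.3″ = 17.32167′; 11 + 17.32167/60 = 11.288694
  S → negative
  Longitude: 54′ + 49″ = 54.81667′; 178 + 54.81667/60 = 178.913611
  W → negative
Point 5:
  Lat: 4 + 28.211/60 = 4.470183
  N → positive
  Lon: 172 + 15.3292/60 = 172.255487
  W ⇒ negate

1. 0.88262, 139.79050
2. -64.41533, 171.88847
3. -89.58361, -119.44364
4. -11.28869, -178.91361
5. 4.47018, -172.25549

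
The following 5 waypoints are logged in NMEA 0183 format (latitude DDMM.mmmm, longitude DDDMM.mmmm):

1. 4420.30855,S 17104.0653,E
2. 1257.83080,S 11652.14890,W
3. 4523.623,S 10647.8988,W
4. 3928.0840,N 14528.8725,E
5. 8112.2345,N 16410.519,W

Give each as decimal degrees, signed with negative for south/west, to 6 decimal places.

1. -44.338476, 171.067755
2. -12.963847, -116.869148
3. -45.393717, -106.798313
4. 39.468067, 145.481208
5. 81.203908, -164.175317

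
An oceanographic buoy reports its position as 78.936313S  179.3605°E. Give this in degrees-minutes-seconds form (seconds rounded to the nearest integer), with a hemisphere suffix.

Latitude: 0.936313° → 56.17878′; 0.17878 × 60 = 10.73″
Lon: whole degrees 179; 21.63000′ → 21′ and 37.80″

78°56′11″ S, 179°21′38″ E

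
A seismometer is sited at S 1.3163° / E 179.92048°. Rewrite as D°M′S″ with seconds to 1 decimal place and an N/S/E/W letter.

1°18′58.7″ S, 179°55′13.7″ E

Latitude: 0.316300 × 60 = 18.97800′ → 18′, remainder × 60 = 58.680″
Longitude: whole degrees 179; 55.22880′ → 55′ and 13.728″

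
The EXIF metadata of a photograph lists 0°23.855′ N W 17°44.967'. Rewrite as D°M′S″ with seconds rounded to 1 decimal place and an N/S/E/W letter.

Latitude: fractional minutes 0.85500 × 60 = 51.300″
Longitude: fractional minutes 0.96700 × 60 = 58.020″

0°23′51.3″ N, 17°44′58.0″ W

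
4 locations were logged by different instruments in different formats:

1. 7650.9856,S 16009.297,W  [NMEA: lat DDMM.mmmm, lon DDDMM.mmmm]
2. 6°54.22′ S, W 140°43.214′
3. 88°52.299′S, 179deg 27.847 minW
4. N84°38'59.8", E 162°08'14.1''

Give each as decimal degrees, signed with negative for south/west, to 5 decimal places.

1. -76.84976, -160.15495
2. -6.90367, -140.72023
3. -88.87165, -179.46412
4. 84.64994, 162.13725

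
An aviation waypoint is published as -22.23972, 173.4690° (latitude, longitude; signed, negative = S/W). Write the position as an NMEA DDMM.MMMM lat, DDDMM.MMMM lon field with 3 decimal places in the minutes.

Latitude is negative → S; |value| = 22.239720
Latitude: minutes = (22.239720 − 22) × 60 = 14.38320
Longitude: 173° + 0.469000 × 60 = 173° 28.14000′

2214.383,S / 17328.140,E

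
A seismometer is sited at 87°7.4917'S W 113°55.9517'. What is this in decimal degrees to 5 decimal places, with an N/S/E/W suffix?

Lat: 87 + 7.4917/60 = 87.124862
Lon: 113 + 55.9517/60 = 113.932528

87.12486° S, 113.93253° W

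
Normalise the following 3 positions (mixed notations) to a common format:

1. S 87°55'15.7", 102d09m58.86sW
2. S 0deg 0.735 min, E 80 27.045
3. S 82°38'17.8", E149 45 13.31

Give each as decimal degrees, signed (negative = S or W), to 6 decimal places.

1. -87.921028, -102.166350
2. -0.012250, 80.450750
3. -82.638278, 149.753697

Point 1:
  Latitude: 87° + 55/60 + 15.7/3600 = 87 + 0.916667 + 0.004361 = 87.9210278
  S ⇒ negate
  λ: 9′ + 58.86″ = 9.98100′; 102 + 9.98100/60 = 102.1663500
  W ⇒ negate
Point 2:
  Lat: 0 + 0.735/60 = 0.0122500
  S ⇒ negate
  Longitude: 27.045′ = 0.450750°; total 80.4507500
  E → positive
Point 3:
  φ: 38′ + 17.8″ = 38.29667′; 82 + 38.29667/60 = 82.6382778
  hemisphere S, so the sign is −
  λ: 45′ + 13.31″ = 45.22183′; 149 + 45.22183/60 = 149.7536972
  E ⇒ keep positive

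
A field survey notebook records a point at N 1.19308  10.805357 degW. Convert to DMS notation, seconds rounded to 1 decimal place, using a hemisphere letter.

φ: 0.193080° → 11.58480′; 0.58480 × 60 = 35.088″
Lon: whole degrees 10; 48.32142′ → 48′ and 19.285″

1°11′35.1″ N, 10°48′19.3″ W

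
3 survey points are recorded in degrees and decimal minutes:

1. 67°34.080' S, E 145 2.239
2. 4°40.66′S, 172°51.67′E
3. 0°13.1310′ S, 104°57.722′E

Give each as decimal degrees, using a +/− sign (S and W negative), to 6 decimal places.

Point 1:
  Lat: 67 + 34.08/60 = 67.5680000
  S → negative
  λ: 145 + 2.239/60 = 145.0373167
  E ⇒ keep positive
Point 2:
  Latitude: 4 + 40.66/60 = 4.6776667
  S ⇒ negate
  Longitude: 172 + 51.67/60 = 172.8611667
  E ⇒ keep positive
Point 3:
  φ: 0 + 13.131/60 = 0.2188500
  S → negative
  λ: 104 + 57.722/60 = 104.9620333
  E ⇒ keep positive

1. -67.568000, 145.037317
2. -4.677667, 172.861167
3. -0.218850, 104.962033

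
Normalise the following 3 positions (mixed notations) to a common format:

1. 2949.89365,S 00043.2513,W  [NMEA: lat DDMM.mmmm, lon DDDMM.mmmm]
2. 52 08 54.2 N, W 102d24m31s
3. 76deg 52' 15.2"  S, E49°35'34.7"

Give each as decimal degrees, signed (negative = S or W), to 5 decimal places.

Point 1:
  Lat: split at 2 digits → 29° and 49.89365′; 29 + 49.89365/60 = 29.831561
  S → negative
  λ: split at 3 digits → 000° and 43.2513′; 0 + 43.2513/60 = 0.720855
  W → negative
Point 2:
  φ: 52 + 8/60 + 54.2/3600 = 52.148389
  N → positive
  Longitude: 102° + 24/60 + 31/3600 = 102 + 0.400000 + 0.008611 = 102.408611
  W ⇒ negate
Point 3:
  φ: 76° + 52/60 + 15.2/3600 = 76 + 0.866667 + 0.004222 = 76.870889
  S → negative
  Lon: 49 + 35/60 + 34.7/3600 = 49.592972
  E → positive

1. -29.83156, -0.72086
2. 52.14839, -102.40861
3. -76.87089, 49.59297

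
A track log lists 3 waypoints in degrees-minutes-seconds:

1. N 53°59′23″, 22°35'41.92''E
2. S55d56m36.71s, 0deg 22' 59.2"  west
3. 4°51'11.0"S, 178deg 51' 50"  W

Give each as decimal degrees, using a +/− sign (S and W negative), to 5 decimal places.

1. 53.98972, 22.59498
2. -55.94353, -0.38311
3. -4.85306, -178.86389

Point 1:
  Latitude: 53 + 59/60 + 23/3600 = 53.989722
  N ⇒ keep positive
  λ: 35′ + 41.92″ = 35.69867′; 22 + 35.69867/60 = 22.594978
  E ⇒ keep positive
Point 2:
  Lat: 55 + 56/60 + 36.71/3600 = 55.943531
  hemisphere S, so the sign is −
  Longitude: 0 + 22/60 + 59.2/3600 = 0.383111
  hemisphere W, so the sign is −
Point 3:
  Latitude: 4° + 51/60 + 11/3600 = 4 + 0.850000 + 0.003056 = 4.853056
  hemisphere S, so the sign is −
  λ: 51′ + 50″ = 51.83333′; 178 + 51.83333/60 = 178.863889
  hemisphere W, so the sign is −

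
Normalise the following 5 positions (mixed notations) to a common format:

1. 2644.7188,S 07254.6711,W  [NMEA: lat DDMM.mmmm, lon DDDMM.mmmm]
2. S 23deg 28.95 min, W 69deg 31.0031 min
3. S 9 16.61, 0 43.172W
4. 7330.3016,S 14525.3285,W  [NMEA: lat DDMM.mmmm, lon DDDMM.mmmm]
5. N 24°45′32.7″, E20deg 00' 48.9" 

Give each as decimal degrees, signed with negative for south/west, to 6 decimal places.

1. -26.745313, -72.911185
2. -23.482500, -69.516718
3. -9.276833, -0.719533
4. -73.505027, -145.422142
5. 24.759083, 20.013583

Point 1:
  φ: degrees = first 2 digits = 26, minutes = 44.7188; 26 + 44.7188/60 = 26.7453133
  hemisphere S, so the sign is −
  Longitude: degrees = first 3 digits = 72, minutes = 54.6711; 72 + 54.6711/60 = 72.9111850
  W ⇒ negate
Point 2:
  φ: 28.95′ = 0.482500°; total 23.4825000
  S ⇒ negate
  λ: 69 + 31.0031/60 = 69.5167183
  W ⇒ negate
Point 3:
  Lat: 16.61′ = 0.276833°; total 9.2768333
  hemisphere S, so the sign is −
  Longitude: 43.172′ = 0.719533°; total 0.7195333
  hemisphere W, so the sign is −
Point 4:
  Lat: degrees = first 2 digits = 73, minutes = 30.3016; 73 + 30.3016/60 = 73.5050267
  S ⇒ negate
  Longitude: split at 3 digits → 145° and 25.3285′; 145 + 25.3285/60 = 145.4221417
  hemisphere W, so the sign is −
Point 5:
  φ: 24 + 45/60 + 32.7/3600 = 24.7590833
  N → positive
  Lon: 20° + 0/60 + 48.9/3600 = 20 + 0.000000 + 0.013583 = 20.0135833
  E ⇒ keep positive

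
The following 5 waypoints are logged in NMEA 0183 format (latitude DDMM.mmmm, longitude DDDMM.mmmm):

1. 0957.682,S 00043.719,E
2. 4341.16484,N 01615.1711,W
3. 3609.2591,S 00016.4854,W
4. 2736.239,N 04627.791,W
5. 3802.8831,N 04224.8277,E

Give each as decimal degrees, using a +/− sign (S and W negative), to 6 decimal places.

1. -9.961367, 0.728650
2. 43.686081, -16.252852
3. -36.154318, -0.274757
4. 27.603983, -46.463183
5. 38.048052, 42.413795

Point 1:
  φ: degrees = first 2 digits = 9, minutes = 57.682; 9 + 57.682/60 = 9.9613667
  S ⇒ negate
  Lon: degrees = first 3 digits = 0, minutes = 43.719; 0 + 43.719/60 = 0.7286500
  E ⇒ keep positive
Point 2:
  φ: degrees = first 2 digits = 43, minutes = 41.16484; 43 + 41.16484/60 = 43.6860807
  N ⇒ keep positive
  λ: split at 3 digits → 016° and 15.1711′; 16 + 15.1711/60 = 16.2528517
  W ⇒ negate
Point 3:
  Lat: degrees = first 2 digits = 36, minutes = 9.2591; 36 + 9.2591/60 = 36.1543183
  S → negative
  Longitude: degrees = first 3 digits = 0, minutes = 16.4854; 0 + 16.4854/60 = 0.2747567
  W ⇒ negate
Point 4:
  Latitude: split at 2 digits → 27° and 36.239′; 27 + 36.239/60 = 27.6039833
  N → positive
  λ: split at 3 digits → 046° and 27.791′; 46 + 27.791/60 = 46.4631833
  hemisphere W, so the sign is −
Point 5:
  Latitude: degrees = first 2 digits = 38, minutes = 2.8831; 38 + 2.8831/60 = 38.0480517
  N → positive
  Lon: degrees = first 3 digits = 42, minutes = 24.8277; 42 + 24.8277/60 = 42.4137950
  E → positive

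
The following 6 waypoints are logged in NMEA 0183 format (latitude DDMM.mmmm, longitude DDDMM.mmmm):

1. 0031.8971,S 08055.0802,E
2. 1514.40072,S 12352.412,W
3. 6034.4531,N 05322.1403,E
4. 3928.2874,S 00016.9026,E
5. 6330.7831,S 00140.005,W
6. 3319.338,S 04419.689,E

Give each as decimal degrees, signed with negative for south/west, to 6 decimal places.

Point 1:
  φ: degrees = first 2 digits = 0, minutes = 31.8971; 0 + 31.8971/60 = 0.5316183
  S ⇒ negate
  Lon: degrees = first 3 digits = 80, minutes = 55.0802; 80 + 55.0802/60 = 80.9180033
  E → positive
Point 2:
  Lat: split at 2 digits → 15° and 14.40072′; 15 + 14.40072/60 = 15.2400120
  S ⇒ negate
  Longitude: degrees = first 3 digits = 123, minutes = 52.412; 123 + 52.412/60 = 123.8735333
  W → negative
Point 3:
  φ: split at 2 digits → 60° and 34.4531′; 60 + 34.4531/60 = 60.5742183
  N ⇒ keep positive
  Lon: degrees = first 3 digits = 53, minutes = 22.1403; 53 + 22.1403/60 = 53.3690050
  E ⇒ keep positive
Point 4:
  Latitude: degrees = first 2 digits = 39, minutes = 28.2874; 39 + 28.2874/60 = 39.4714567
  S ⇒ negate
  Lon: split at 3 digits → 000° and 16.9026′; 0 + 16.9026/60 = 0.2817100
  E ⇒ keep positive
Point 5:
  φ: degrees = first 2 digits = 63, minutes = 30.7831; 63 + 30.7831/60 = 63.5130517
  S ⇒ negate
  λ: degrees = first 3 digits = 1, minutes = 40.005; 1 + 40.005/60 = 1.6667500
  W ⇒ negate
Point 6:
  Latitude: split at 2 digits → 33° and 19.338′; 33 + 19.338/60 = 33.3223000
  S ⇒ negate
  Longitude: degrees = first 3 digits = 44, minutes = 19.689; 44 + 19.689/60 = 44.3281500
  E → positive

1. -0.531618, 80.918003
2. -15.240012, -123.873533
3. 60.574218, 53.369005
4. -39.471457, 0.281710
5. -63.513052, -1.666750
6. -33.322300, 44.328150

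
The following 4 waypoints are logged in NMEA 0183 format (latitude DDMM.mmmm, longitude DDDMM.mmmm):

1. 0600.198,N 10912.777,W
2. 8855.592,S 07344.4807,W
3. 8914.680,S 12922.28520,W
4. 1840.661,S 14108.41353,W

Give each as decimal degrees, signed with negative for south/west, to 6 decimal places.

1. 6.003300, -109.212950
2. -88.926533, -73.741345
3. -89.244667, -129.371420
4. -18.677683, -141.140226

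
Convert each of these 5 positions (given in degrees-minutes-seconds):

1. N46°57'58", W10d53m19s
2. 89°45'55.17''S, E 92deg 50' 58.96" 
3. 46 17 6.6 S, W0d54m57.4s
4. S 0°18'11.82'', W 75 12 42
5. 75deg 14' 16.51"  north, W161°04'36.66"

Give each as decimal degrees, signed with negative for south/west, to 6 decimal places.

Point 1:
  Latitude: 46° + 57/60 + 58/3600 = 46 + 0.950000 + 0.016111 = 46.9661111
  N ⇒ keep positive
  Lon: 53′ + 19″ = 53.31667′; 10 + 53.31667/60 = 10.8886111
  W → negative
Point 2:
  Lat: 45′ + 55.17″ = 45.91950′; 89 + 45.91950/60 = 89.7653250
  S ⇒ negate
  Lon: 50′ + 58.96″ = 50.98267′; 92 + 50.98267/60 = 92.8497111
  E ⇒ keep positive
Point 3:
  φ: 46° + 17/60 + 6.6/3600 = 46 + 0.283333 + 0.001833 = 46.2851667
  S ⇒ negate
  λ: 54′ + 57.4″ = 54.95667′; 0 + 54.95667/60 = 0.9159444
  W ⇒ negate
Point 4:
  Lat: 18′ + 11.82″ = 18.19700′; 0 + 18.19700/60 = 0.3032833
  S ⇒ negate
  Lon: 75° + 12/60 + 42/3600 = 75 + 0.200000 + 0.011667 = 75.2116667
  W → negative
Point 5:
  Latitude: 14′ + 16.51″ = 14.27517′; 75 + 14.27517/60 = 75.2379194
  N ⇒ keep positive
  λ: 161° + 4/60 + 36.66/3600 = 161 + 0.066667 + 0.010183 = 161.0768500
  W ⇒ negate

1. 46.966111, -10.888611
2. -89.765325, 92.849711
3. -46.285167, -0.915944
4. -0.303283, -75.211667
5. 75.237919, -161.076850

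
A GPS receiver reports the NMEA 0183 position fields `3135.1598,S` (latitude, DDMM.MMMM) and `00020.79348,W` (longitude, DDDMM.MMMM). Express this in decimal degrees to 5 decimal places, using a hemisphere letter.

Lat: degrees = first 2 digits = 31, minutes = 35.1598; 31 + 35.1598/60 = 31.585997
Longitude: split at 3 digits → 000° and 20.79348′; 0 + 20.79348/60 = 0.346558

31.58600° S, 0.34656° W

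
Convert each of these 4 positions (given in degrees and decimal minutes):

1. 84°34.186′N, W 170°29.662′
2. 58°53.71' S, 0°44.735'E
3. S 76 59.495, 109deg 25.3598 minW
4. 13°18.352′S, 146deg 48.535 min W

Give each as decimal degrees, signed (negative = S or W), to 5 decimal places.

Point 1:
  φ: 34.186′ = 0.569767°; total 84.569767
  N ⇒ keep positive
  λ: 170 + 29.662/60 = 170.494367
  hemisphere W, so the sign is −
Point 2:
  φ: 58 + 53.71/60 = 58.895167
  hemisphere S, so the sign is −
  Longitude: 0 + 44.735/60 = 0.745583
  E ⇒ keep positive
Point 3:
  φ: 76 + 59.495/60 = 76.991583
  S → negative
  Lon: 109 + 25.3598/60 = 109.422663
  W ⇒ negate
Point 4:
  φ: 13 + 18.352/60 = 13.305867
  S ⇒ negate
  Lon: 146 + 48.535/60 = 146.808917
  hemisphere W, so the sign is −

1. 84.56977, -170.49437
2. -58.89517, 0.74558
3. -76.99158, -109.42266
4. -13.30587, -146.80892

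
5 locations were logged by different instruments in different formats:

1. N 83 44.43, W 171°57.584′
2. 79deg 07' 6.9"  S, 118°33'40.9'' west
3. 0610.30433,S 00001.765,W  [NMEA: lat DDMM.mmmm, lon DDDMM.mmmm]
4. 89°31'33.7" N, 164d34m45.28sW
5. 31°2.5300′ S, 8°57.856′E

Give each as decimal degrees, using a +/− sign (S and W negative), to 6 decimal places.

Point 1:
  Latitude: 44.43′ = 0.740500°; total 83.7405000
  N → positive
  Lon: 171 + 57.584/60 = 171.9597333
  hemisphere W, so the sign is −
Point 2:
  Lat: 79 + 7/60 + 6.9/3600 = 79.1185833
  hemisphere S, so the sign is −
  Lon: 118° + 33/60 + 40.9/3600 = 118 + 0.550000 + 0.011361 = 118.5613611
  hemisphere W, so the sign is −
Point 3:
  Lat: degrees = first 2 digits = 6, minutes = 10.30433; 6 + 10.30433/60 = 6.1717388
  hemisphere S, so the sign is −
  λ: split at 3 digits → 000° and 1.765′; 0 + 1.765/60 = 0.0294167
  hemisphere W, so the sign is −
Point 4:
  Lat: 31′ + 33.7″ = 31.56167′; 89 + 31.56167/60 = 89.5260278
  N ⇒ keep positive
  λ: 164° + 34/60 + 45.28/3600 = 164 + 0.566667 + 0.012578 = 164.5792444
  hemisphere W, so the sign is −
Point 5:
  Lat: 2.53′ = 0.042167°; total 31.0421667
  hemisphere S, so the sign is −
  λ: 8 + 57.856/60 = 8.9642667
  E → positive

1. 83.740500, -171.959733
2. -79.118583, -118.561361
3. -6.171739, -0.029417
4. 89.526028, -164.579244
5. -31.042167, 8.964267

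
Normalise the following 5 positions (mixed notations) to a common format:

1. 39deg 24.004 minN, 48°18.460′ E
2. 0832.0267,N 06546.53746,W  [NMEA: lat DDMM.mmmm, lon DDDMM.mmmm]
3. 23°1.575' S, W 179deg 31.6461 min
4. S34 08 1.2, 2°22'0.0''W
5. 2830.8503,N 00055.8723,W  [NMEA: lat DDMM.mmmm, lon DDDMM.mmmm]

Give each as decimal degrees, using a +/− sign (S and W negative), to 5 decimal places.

1. 39.40007, 48.30767
2. 8.53378, -65.77562
3. -23.02625, -179.52744
4. -34.13367, -2.36667
5. 28.51417, -0.93121

Point 1:
  φ: 24.004′ = 0.400067°; total 39.400067
  N ⇒ keep positive
  λ: 48 + 18.46/60 = 48.307667
  E → positive
Point 2:
  Lat: split at 2 digits → 08° and 32.0267′; 8 + 32.0267/60 = 8.533778
  N → positive
  Lon: degrees = first 3 digits = 65, minutes = 46.53746; 65 + 46.53746/60 = 65.775624
  W → negative
Point 3:
  Latitude: 1.575′ = 0.026250°; total 23.026250
  S → negative
  Longitude: 31.6461′ = 0.527435°; total 179.527435
  hemisphere W, so the sign is −
Point 4:
  φ: 8′ + 1.2″ = 8.02000′; 34 + 8.02000/60 = 34.133667
  hemisphere S, so the sign is −
  Longitude: 22′ + 0″ = 22.00000′; 2 + 22.00000/60 = 2.366667
  W ⇒ negate
Point 5:
  Lat: degrees = first 2 digits = 28, minutes = 30.8503; 28 + 30.8503/60 = 28.514172
  N ⇒ keep positive
  Lon: degrees = first 3 digits = 0, minutes = 55.8723; 0 + 55.8723/60 = 0.931205
  W → negative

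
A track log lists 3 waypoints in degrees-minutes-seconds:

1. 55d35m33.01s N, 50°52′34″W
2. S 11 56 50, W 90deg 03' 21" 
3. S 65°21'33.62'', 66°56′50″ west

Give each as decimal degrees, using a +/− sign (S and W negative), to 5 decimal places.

1. 55.59250, -50.87611
2. -11.94722, -90.05583
3. -65.35934, -66.94722

Point 1:
  φ: 55° + 35/60 + 33.01/3600 = 55 + 0.583333 + 0.009169 = 55.592503
  N ⇒ keep positive
  Longitude: 52′ + 34″ = 52.56667′; 50 + 52.56667/60 = 50.876111
  hemisphere W, so the sign is −
Point 2:
  Latitude: 56′ + 50″ = 56.83333′; 11 + 56.83333/60 = 11.947222
  S ⇒ negate
  Lon: 90° + 3/60 + 21/3600 = 90 + 0.050000 + 0.005833 = 90.055833
  W ⇒ negate
Point 3:
  Lat: 65° + 21/60 + 33.62/3600 = 65 + 0.350000 + 0.009339 = 65.359339
  S ⇒ negate
  λ: 56′ + 50″ = 56.83333′; 66 + 56.83333/60 = 66.947222
  W → negative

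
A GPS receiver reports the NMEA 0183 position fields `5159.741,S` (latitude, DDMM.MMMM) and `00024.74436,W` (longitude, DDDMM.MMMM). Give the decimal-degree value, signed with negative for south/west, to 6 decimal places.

φ: split at 2 digits → 51° and 59.741′; 51 + 59.741/60 = 51.9956833
S ⇒ negate
λ: degrees = first 3 digits = 0, minutes = 24.74436; 0 + 24.74436/60 = 0.4124060
W ⇒ negate

-51.995683, -0.412406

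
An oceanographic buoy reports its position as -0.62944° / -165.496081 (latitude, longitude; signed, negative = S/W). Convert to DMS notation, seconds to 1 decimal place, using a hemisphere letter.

Latitude is negative → S; |value| = 0.629440
φ: 0.629440° → 37.76640′; 0.76640 × 60 = 45.984″
Longitude is negative → W; |value| = 165.496081
Lon: whole degrees 165; 29.76486′ → 29′ and 45.892″

0°37′46.0″ S, 165°29′45.9″ W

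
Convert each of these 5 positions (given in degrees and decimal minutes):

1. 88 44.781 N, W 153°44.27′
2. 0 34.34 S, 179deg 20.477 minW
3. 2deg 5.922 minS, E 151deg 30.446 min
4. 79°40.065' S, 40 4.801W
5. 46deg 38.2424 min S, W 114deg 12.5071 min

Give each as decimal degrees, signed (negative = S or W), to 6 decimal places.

1. 88.746350, -153.737833
2. -0.572333, -179.341283
3. -2.098700, 151.507433
4. -79.667750, -40.080017
5. -46.637373, -114.208452

Point 1:
  Lat: 88 + 44.781/60 = 88.7463500
  N → positive
  Lon: 44.27′ = 0.737833°; total 153.7378333
  hemisphere W, so the sign is −
Point 2:
  Lat: 0 + 34.34/60 = 0.5723333
  S ⇒ negate
  λ: 20.477′ = 0.341283°; total 179.3412833
  W → negative
Point 3:
  φ: 5.922′ = 0.098700°; total 2.0987000
  S → negative
  λ: 30.446′ = 0.507433°; total 151.5074333
  E → positive
Point 4:
  Lat: 40.065′ = 0.667750°; total 79.6677500
  S ⇒ negate
  Longitude: 4.801′ = 0.080017°; total 40.0800167
  W → negative
Point 5:
  Latitude: 46 + 38.2424/60 = 46.6373733
  hemisphere S, so the sign is −
  Lon: 114 + 12.5071/60 = 114.2084517
  W ⇒ negate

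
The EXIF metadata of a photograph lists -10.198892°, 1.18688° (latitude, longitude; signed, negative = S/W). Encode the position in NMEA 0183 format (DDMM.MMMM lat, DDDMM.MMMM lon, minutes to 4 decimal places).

Latitude is negative → S; |value| = 10.198892
φ: minutes = (10.198892 − 10) × 60 = 11.933520
Longitude: 1° + 0.186880 × 60 = 1° 11.212800′

1011.9335,S / 00111.2128,E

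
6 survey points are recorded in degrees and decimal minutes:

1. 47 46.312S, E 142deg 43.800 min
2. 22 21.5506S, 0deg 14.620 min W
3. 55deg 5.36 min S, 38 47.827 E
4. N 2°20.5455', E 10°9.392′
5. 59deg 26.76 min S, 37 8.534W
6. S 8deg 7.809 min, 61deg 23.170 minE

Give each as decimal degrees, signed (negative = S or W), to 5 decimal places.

1. -47.77187, 142.73000
2. -22.35918, -0.24367
3. -55.08933, 38.79712
4. 2.34243, 10.15653
5. -59.44600, -37.14223
6. -8.13015, 61.38617

Point 1:
  φ: 47 + 46.312/60 = 47.771867
  S → negative
  λ: 142 + 43.8/60 = 142.730000
  E ⇒ keep positive
Point 2:
  φ: 21.5506′ = 0.359177°; total 22.359177
  S ⇒ negate
  λ: 14.62′ = 0.243667°; total 0.243667
  W ⇒ negate
Point 3:
  Latitude: 5.36′ = 0.089333°; total 55.089333
  S ⇒ negate
  Lon: 38 + 47.827/60 = 38.797117
  E → positive
Point 4:
  φ: 20.5455′ = 0.342425°; total 2.342425
  N → positive
  λ: 10 + 9.392/60 = 10.156533
  E ⇒ keep positive
Point 5:
  φ: 59 + 26.76/60 = 59.446000
  S ⇒ negate
  Lon: 37 + 8.534/60 = 37.142233
  hemisphere W, so the sign is −
Point 6:
  φ: 8 + 7.809/60 = 8.130150
  S ⇒ negate
  Lon: 23.17′ = 0.386167°; total 61.386167
  E ⇒ keep positive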